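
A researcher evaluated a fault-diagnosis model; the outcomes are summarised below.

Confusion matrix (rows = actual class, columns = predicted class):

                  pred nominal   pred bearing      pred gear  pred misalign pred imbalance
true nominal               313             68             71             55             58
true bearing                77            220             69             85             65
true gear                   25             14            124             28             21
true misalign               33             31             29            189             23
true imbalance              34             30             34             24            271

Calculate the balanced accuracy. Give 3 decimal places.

Balanced accuracy = mean of per-class recall.
  nominal: recall = 313/565 = 0.5540
  bearing: recall = 220/516 = 0.4264
  gear: recall = 124/212 = 0.5849
  misalign: recall = 189/305 = 0.6197
  imbalance: recall = 271/393 = 0.6896
Mean = (0.5540 + 0.4264 + 0.5849 + 0.6197 + 0.6896) / 5 = 0.575

0.575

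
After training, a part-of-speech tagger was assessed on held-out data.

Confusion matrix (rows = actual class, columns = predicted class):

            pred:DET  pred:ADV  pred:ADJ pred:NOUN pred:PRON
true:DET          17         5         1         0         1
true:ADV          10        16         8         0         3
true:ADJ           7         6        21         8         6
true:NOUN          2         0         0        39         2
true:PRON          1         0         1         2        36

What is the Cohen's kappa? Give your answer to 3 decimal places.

Observed agreement pₒ = trace/N = 129/192 = 0.6719
Expected agreement pₑ = Σ (rowᵢ·colᵢ)/N² = (24·37 + 37·27 + 48·31 + 43·49 + 40·48)/192² = 0.2008
κ = (pₒ − pₑ)/(1 − pₑ) = (0.6719 − 0.2008)/(1 − 0.2008) = 0.589

0.589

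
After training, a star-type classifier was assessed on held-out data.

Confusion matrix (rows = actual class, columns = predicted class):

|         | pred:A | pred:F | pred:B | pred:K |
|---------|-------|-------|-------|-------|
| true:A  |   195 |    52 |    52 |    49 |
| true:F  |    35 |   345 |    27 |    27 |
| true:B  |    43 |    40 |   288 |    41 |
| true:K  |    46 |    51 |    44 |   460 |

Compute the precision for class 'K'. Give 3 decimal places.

0.797

Take TP from the diagonal, FP from the rest of the 'K' prediction marginal, FN from the rest of the 'K' actual marginal.
precision = TP/(TP+FP).
K: TP=460, FP=49+27+41=117 → 460/577 = 0.7972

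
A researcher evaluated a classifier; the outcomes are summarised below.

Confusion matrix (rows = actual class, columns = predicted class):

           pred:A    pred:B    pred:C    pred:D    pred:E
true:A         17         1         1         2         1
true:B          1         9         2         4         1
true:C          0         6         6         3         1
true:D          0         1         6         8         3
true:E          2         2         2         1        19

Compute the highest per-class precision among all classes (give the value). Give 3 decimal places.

0.850

Per-class precision (TP/(TP+FP)):
  A: TP=17, FP=1+0+0+2=3 → 17/20 = 0.8500
  B: TP=9, FP=1+6+1+2=10 → 9/19 = 0.4737
  C: TP=6, FP=1+2+6+2=11 → 6/17 = 0.3529
  D: TP=8, FP=2+4+3+1=10 → 8/18 = 0.4444
  E: TP=19, FP=1+1+1+3=6 → 19/25 = 0.7600
Highest is class 'A' with precision = 0.850.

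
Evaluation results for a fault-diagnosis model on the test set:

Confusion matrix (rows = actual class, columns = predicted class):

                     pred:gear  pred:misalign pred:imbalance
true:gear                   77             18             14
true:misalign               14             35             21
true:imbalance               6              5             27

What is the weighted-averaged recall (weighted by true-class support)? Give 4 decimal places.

0.6406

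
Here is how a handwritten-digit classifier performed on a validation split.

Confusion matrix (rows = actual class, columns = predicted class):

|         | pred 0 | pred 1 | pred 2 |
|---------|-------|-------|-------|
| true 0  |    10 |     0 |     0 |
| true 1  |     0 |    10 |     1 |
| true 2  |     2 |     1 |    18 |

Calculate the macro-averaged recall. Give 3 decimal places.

0.922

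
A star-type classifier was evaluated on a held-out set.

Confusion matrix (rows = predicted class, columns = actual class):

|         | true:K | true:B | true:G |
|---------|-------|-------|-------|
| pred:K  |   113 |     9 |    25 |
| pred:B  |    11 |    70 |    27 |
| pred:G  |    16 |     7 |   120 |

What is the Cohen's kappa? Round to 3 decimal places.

0.636

Observed agreement pₒ = trace/N = 303/398 = 0.7613
Expected agreement pₑ = Σ (rowᵢ·colᵢ)/N² = (140·147 + 86·108 + 172·143)/398² = 0.3438
κ = (pₒ − pₑ)/(1 − pₑ) = (0.7613 − 0.3438)/(1 − 0.3438) = 0.636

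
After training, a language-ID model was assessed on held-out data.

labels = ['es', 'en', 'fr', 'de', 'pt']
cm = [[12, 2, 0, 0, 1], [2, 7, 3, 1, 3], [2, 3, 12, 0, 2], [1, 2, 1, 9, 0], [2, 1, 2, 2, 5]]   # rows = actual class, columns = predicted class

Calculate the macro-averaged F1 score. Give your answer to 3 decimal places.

Per-class F1 score (2·TP/(2·TP+FP+FN)):
  es: TP=12, FP=2+2+1+2=7, FN=2+0+0+1=3 → 24/34 = 0.7059
  en: TP=7, FP=2+3+2+1=8, FN=2+3+1+3=9 → 14/31 = 0.4516
  fr: TP=12, FP=0+3+1+2=6, FN=2+3+0+2=7 → 24/37 = 0.6486
  de: TP=9, FP=0+1+0+2=3, FN=1+2+1+0=4 → 18/25 = 0.7200
  pt: TP=5, FP=1+3+2+0=6, FN=2+1+2+2=7 → 10/23 = 0.4348
Macro-F1 score = mean = (0.7059 + 0.4516 + 0.6486 + 0.7200 + 0.4348) / 5 = 0.592

0.592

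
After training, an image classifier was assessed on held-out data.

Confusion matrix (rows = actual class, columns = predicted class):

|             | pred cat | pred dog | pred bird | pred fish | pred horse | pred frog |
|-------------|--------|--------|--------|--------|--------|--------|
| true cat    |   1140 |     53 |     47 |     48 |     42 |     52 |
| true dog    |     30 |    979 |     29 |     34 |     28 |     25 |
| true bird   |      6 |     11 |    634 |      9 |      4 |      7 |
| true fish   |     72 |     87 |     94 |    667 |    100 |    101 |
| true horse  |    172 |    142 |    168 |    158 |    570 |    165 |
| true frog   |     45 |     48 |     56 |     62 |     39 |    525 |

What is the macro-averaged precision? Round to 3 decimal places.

0.691

Per-class precision (TP/(TP+FP)):
  cat: TP=1140, FP=30+6+72+172+45=325 → 1140/1465 = 0.7782
  dog: TP=979, FP=53+11+87+142+48=341 → 979/1320 = 0.7417
  bird: TP=634, FP=47+29+94+168+56=394 → 634/1028 = 0.6167
  fish: TP=667, FP=48+34+9+158+62=311 → 667/978 = 0.6820
  horse: TP=570, FP=42+28+4+100+39=213 → 570/783 = 0.7280
  frog: TP=525, FP=52+25+7+101+165=350 → 525/875 = 0.6000
Macro-precision = mean = (0.7782 + 0.7417 + 0.6167 + 0.6820 + 0.7280 + 0.6000) / 6 = 0.691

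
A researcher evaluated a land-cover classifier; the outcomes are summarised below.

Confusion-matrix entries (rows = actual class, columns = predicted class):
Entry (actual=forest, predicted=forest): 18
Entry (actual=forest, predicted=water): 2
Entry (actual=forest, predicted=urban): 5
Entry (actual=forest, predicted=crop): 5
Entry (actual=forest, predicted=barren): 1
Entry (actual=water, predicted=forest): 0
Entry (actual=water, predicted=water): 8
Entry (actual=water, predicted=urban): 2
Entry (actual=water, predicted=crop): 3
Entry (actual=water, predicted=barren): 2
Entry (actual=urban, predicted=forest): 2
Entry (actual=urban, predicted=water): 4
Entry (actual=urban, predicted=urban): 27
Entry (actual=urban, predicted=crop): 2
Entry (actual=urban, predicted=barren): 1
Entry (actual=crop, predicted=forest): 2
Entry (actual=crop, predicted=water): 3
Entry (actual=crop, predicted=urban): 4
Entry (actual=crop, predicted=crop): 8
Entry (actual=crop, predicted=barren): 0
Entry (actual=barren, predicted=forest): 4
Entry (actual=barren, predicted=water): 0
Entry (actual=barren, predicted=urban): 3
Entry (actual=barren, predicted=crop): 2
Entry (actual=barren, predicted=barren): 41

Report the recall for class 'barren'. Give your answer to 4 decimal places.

recall = TP/(TP+FN).
barren: TP=41, FN=4+0+3+2=9 → 41/50 = 0.82000

0.8200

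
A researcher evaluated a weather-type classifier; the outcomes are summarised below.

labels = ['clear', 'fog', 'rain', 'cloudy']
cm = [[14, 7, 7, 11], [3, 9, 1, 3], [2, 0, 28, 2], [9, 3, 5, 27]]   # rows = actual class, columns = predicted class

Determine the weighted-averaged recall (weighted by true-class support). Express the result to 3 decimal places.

0.595

Per-class recall (TP/(TP+FN)):
  clear: TP=14, FN=7+7+11=25 → 14/39 = 0.3590
  fog: TP=9, FN=3+1+3=7 → 9/16 = 0.5625
  rain: TP=28, FN=2+0+2=4 → 28/32 = 0.8750
  cloudy: TP=27, FN=9+3+5=17 → 27/44 = 0.6136
Weighted-recall = Σ (supportᵢ/N)·recallᵢ with N=131: (39/131)·0.3590 + (16/131)·0.5625 + (32/131)·0.8750 + (44/131)·0.6136 = 0.595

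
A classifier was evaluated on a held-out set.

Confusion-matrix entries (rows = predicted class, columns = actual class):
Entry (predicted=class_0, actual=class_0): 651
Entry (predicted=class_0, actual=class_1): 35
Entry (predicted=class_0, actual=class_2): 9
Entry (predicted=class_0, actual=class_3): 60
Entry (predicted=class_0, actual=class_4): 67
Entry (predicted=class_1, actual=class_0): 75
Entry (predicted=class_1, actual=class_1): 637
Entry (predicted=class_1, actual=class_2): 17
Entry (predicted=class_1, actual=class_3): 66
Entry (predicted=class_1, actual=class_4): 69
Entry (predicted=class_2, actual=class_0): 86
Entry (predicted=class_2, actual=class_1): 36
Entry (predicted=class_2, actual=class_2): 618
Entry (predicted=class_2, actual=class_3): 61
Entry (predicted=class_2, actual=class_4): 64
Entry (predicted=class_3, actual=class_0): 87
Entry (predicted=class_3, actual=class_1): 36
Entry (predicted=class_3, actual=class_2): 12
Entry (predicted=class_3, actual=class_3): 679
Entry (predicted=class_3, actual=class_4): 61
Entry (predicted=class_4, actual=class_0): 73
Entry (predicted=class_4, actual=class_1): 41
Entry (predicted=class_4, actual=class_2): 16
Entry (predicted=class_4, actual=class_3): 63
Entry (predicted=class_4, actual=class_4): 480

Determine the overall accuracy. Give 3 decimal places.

0.748

Accuracy = trace / total = (651+637+618+679+480=3065) / 4099 = 3065/4099 = 0.748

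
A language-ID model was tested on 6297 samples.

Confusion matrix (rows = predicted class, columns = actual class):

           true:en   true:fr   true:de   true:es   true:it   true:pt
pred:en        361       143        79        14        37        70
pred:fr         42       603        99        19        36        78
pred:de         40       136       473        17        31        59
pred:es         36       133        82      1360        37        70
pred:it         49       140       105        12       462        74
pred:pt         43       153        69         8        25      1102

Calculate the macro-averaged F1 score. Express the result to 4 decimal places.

0.6587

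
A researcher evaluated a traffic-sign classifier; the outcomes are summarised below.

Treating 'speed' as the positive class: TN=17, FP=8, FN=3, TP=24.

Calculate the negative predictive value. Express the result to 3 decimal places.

NPV = TN/(TN+FN) = 17/(17+3) = 0.850

0.850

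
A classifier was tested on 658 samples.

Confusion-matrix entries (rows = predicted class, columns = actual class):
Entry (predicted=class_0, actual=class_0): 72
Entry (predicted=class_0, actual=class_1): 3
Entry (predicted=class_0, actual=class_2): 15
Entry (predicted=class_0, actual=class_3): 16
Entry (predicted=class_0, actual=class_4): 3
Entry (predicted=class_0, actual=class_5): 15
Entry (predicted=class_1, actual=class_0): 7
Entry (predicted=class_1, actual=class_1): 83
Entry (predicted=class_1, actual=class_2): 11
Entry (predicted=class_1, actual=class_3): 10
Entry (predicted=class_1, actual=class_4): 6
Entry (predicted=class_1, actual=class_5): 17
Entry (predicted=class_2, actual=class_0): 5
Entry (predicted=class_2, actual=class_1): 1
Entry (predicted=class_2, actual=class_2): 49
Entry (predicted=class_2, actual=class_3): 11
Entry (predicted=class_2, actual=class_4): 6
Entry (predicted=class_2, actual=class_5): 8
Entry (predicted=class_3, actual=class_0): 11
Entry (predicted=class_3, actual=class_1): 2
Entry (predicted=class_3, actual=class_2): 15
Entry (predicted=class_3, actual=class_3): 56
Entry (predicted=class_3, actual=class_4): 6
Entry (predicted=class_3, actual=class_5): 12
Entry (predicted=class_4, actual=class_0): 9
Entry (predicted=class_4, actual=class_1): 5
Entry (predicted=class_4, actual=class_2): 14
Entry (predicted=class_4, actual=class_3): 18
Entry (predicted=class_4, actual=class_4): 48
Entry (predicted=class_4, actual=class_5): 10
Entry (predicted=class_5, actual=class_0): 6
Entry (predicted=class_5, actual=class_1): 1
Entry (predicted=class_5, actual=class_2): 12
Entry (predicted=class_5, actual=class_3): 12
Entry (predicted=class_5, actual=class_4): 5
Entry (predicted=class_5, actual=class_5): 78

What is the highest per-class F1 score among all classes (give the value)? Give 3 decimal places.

Per-class F1 score (2·TP/(2·TP+FP+FN)):
  class_0: TP=72, FP=3+15+16+3+15=52, FN=7+5+11+9+6=38 → 144/234 = 0.6154
  class_1: TP=83, FP=7+11+10+6+17=51, FN=3+1+2+5+1=12 → 166/229 = 0.7249
  class_2: TP=49, FP=5+1+11+6+8=31, FN=15+11+15+14+12=67 → 98/196 = 0.5000
  class_3: TP=56, FP=11+2+15+6+12=46, FN=16+10+11+18+12=67 → 112/225 = 0.4978
  class_4: TP=48, FP=9+5+14+18+10=56, FN=3+6+6+6+5=26 → 96/178 = 0.5393
  class_5: TP=78, FP=6+1+12+12+5=36, FN=15+17+8+12+10=62 → 156/254 = 0.6142
Highest is class 'class_1' with F1 score = 0.725.

0.725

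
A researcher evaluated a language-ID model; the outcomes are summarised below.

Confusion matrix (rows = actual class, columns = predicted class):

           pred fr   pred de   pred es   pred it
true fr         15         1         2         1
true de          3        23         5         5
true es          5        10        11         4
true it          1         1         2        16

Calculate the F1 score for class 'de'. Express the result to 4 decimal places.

0.6479

One-vs-rest for 'de': TP = diagonal; FP = other classes predicted 'de'; FN = 'de' predicted as other.
F1 score = 2·TP/(2·TP+FP+FN).
de: TP=23, FP=1+10+1=12, FN=3+5+5=13 → 46/71 = 0.64789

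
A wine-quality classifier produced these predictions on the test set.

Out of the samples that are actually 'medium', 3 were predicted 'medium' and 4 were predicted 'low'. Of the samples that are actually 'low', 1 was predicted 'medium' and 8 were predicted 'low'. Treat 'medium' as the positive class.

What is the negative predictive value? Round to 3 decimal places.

NPV = TN/(TN+FN) = 8/(8+4) = 0.667

0.667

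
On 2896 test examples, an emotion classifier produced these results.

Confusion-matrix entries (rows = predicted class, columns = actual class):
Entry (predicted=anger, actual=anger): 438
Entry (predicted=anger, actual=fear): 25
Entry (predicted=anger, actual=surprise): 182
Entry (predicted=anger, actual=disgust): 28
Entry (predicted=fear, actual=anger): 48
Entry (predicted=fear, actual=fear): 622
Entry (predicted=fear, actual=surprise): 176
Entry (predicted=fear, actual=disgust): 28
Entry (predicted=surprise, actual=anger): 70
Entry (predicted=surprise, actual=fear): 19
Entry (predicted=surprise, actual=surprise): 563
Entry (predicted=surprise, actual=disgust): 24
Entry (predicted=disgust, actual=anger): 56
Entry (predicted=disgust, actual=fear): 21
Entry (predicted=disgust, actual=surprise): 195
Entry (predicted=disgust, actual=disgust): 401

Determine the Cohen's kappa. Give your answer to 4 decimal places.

Observed agreement pₒ = trace/N = 2024/2896 = 0.69890
Expected agreement pₑ = Σ (rowᵢ·colᵢ)/N² = (612·673 + 687·874 + 1116·676 + 481·673)/2896² = 0.24925
κ = (pₒ − pₑ)/(1 − pₑ) = (0.69890 − 0.24925)/(1 − 0.24925) = 0.5989

0.5989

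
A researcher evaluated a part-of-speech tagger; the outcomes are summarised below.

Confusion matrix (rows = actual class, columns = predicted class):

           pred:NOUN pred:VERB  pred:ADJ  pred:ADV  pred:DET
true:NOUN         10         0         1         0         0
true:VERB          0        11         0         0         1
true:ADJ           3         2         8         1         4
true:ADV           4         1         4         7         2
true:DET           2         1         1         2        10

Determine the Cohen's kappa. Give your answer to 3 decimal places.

Observed agreement pₒ = trace/N = 46/75 = 0.6133
Expected agreement pₑ = Σ (rowᵢ·colᵢ)/N² = (11·19 + 12·15 + 18·14 + 18·10 + 16·17)/75² = 0.1943
κ = (pₒ − pₑ)/(1 − pₑ) = (0.6133 − 0.1943)/(1 − 0.1943) = 0.520

0.520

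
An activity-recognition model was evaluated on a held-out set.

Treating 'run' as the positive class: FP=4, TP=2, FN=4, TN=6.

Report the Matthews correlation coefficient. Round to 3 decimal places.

MCC = (TP·TN − FP·FN) / √((TP+FP)(TP+FN)(TN+FP)(TN+FN))
Numerator = 2·6 − 4·4 = -4
Denominator = √(6·6·10·10) = √3600 = 60.0000
MCC = -4 / 60.0000 = -0.067

-0.067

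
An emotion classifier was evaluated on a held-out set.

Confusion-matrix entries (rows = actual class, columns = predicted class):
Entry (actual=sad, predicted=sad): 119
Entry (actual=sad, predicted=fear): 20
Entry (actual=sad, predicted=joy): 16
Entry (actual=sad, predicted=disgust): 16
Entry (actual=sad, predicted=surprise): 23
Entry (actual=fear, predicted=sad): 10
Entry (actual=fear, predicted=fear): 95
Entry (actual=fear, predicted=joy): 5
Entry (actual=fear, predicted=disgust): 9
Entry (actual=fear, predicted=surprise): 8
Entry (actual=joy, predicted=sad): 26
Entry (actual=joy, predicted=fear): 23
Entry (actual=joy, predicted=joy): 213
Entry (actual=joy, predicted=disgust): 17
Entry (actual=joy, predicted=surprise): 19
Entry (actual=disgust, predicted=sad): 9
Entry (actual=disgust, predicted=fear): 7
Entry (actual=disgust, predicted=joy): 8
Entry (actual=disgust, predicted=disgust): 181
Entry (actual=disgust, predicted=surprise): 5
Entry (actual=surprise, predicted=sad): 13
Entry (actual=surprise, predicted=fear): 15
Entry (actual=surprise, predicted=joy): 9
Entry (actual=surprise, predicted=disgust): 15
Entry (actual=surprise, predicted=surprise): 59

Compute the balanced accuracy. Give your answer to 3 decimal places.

Balanced accuracy = mean of per-class recall.
  sad: recall = 119/194 = 0.6134
  fear: recall = 95/127 = 0.7480
  joy: recall = 213/298 = 0.7148
  disgust: recall = 181/210 = 0.8619
  surprise: recall = 59/111 = 0.5315
Mean = (0.6134 + 0.7480 + 0.7148 + 0.8619 + 0.5315) / 5 = 0.694

0.694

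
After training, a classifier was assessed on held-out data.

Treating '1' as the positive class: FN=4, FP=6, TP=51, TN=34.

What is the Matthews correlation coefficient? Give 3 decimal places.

0.783

MCC = (TP·TN − FP·FN) / √((TP+FP)(TP+FN)(TN+FP)(TN+FN))
Numerator = 51·34 − 6·4 = 1710
Denominator = √(57·55·40·38) = √4765200 = 2182.9338
MCC = 1710 / 2182.9338 = 0.783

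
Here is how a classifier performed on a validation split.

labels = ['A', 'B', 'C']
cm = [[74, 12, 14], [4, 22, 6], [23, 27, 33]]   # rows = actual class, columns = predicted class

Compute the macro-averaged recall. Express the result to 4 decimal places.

Per-class recall (TP/(TP+FN)):
  A: TP=74, FN=12+14=26 → 74/100 = 0.74000
  B: TP=22, FN=4+6=10 → 22/32 = 0.68750
  C: TP=33, FN=23+27=50 → 33/83 = 0.39759
Macro-recall = mean = (0.74000 + 0.68750 + 0.39759) / 3 = 0.6084

0.6084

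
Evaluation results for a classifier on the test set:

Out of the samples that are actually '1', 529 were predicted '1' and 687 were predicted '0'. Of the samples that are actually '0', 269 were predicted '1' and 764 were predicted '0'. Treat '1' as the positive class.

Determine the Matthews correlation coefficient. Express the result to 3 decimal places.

MCC = (TP·TN − FP·FN) / √((TP+FP)(TP+FN)(TN+FP)(TN+FN))
Numerator = 529·764 − 269·687 = 219353
Denominator = √(798·1216·1033·1451) = √1454468098944 = 1206013.3079
MCC = 219353 / 1206013.3079 = 0.182

0.182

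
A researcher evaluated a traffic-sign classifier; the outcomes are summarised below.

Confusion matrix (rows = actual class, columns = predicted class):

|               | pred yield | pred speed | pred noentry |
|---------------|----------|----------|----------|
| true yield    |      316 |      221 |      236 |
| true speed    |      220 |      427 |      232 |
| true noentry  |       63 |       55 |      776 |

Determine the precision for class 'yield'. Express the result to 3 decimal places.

0.528

One-vs-rest for 'yield': TP = diagonal; FP = other classes predicted 'yield'; FN = 'yield' predicted as other.
precision = TP/(TP+FP).
yield: TP=316, FP=220+63=283 → 316/599 = 0.5275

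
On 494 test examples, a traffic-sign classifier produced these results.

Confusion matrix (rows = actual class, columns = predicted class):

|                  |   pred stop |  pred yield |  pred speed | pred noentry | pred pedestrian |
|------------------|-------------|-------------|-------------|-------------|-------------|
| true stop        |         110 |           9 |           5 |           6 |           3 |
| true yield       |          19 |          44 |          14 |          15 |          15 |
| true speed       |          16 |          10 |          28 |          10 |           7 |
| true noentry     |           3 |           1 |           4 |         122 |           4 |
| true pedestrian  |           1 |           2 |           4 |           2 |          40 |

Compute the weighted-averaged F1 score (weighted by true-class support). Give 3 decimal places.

0.680

Per-class F1 score (2·TP/(2·TP+FP+FN)):
  stop: TP=110, FP=19+16+3+1=39, FN=9+5+6+3=23 → 220/282 = 0.7801
  yield: TP=44, FP=9+10+1+2=22, FN=19+14+15+15=63 → 88/173 = 0.5087
  speed: TP=28, FP=5+14+4+4=27, FN=16+10+10+7=43 → 56/126 = 0.4444
  noentry: TP=122, FP=6+15+10+2=33, FN=3+1+4+4=12 → 244/289 = 0.8443
  pedestrian: TP=40, FP=3+15+7+4=29, FN=1+2+4+2=9 → 80/118 = 0.6780
Weighted-F1 score = Σ (supportᵢ/N)·F1 scoreᵢ with N=494: (133/494)·0.7801 + (107/494)·0.5087 + (71/494)·0.4444 + (134/494)·0.8443 + (49/494)·0.6780 = 0.680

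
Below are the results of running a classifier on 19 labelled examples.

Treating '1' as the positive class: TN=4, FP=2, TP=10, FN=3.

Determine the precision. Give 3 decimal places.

0.833

Precision = TP/(TP+FP) = 10/(10+2) = 10/12 = 0.833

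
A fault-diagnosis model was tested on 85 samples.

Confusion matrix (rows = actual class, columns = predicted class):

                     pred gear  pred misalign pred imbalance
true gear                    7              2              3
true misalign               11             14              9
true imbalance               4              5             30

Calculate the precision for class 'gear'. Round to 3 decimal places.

0.318

precision = TP/(TP+FP).
gear: TP=7, FP=11+4=15 → 7/22 = 0.3182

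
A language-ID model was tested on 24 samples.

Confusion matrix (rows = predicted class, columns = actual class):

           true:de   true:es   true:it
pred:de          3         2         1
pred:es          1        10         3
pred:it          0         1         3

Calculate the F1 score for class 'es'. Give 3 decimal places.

0.741

Take TP from the diagonal, FP from the rest of the 'es' prediction marginal, FN from the rest of the 'es' actual marginal.
F1 score = 2·TP/(2·TP+FP+FN).
es: TP=10, FP=1+3=4, FN=2+1=3 → 20/27 = 0.7407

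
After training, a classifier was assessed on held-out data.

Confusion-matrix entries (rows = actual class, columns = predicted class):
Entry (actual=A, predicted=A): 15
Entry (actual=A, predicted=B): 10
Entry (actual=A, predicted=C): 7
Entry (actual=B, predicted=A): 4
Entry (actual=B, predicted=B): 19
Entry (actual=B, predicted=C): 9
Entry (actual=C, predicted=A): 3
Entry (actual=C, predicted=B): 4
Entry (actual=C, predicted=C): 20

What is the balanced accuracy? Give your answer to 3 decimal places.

Balanced accuracy = mean of per-class recall.
  A: recall = 15/32 = 0.4688
  B: recall = 19/32 = 0.5938
  C: recall = 20/27 = 0.7407
Mean = (0.4688 + 0.5938 + 0.7407) / 3 = 0.601

0.601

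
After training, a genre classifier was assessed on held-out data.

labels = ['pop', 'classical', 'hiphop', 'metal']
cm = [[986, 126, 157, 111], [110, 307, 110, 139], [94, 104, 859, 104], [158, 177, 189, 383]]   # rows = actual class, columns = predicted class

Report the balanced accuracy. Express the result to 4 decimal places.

0.5844

Balanced accuracy = mean of per-class recall.
  pop: recall = 986/1380 = 0.71449
  classical: recall = 307/666 = 0.46096
  hiphop: recall = 859/1161 = 0.73988
  metal: recall = 383/907 = 0.42227
Mean = (0.71449 + 0.46096 + 0.73988 + 0.42227) / 4 = 0.5844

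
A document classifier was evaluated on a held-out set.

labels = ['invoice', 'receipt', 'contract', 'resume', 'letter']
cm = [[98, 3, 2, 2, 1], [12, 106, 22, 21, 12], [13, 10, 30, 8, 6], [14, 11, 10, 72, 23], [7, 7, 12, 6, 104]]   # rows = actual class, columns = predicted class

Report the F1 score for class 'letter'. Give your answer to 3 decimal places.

Take TP from the diagonal, FP from the rest of the 'letter' prediction marginal, FN from the rest of the 'letter' actual marginal.
F1 score = 2·TP/(2·TP+FP+FN).
letter: TP=104, FP=1+12+6+23=42, FN=7+7+12+6=32 → 208/282 = 0.7376

0.738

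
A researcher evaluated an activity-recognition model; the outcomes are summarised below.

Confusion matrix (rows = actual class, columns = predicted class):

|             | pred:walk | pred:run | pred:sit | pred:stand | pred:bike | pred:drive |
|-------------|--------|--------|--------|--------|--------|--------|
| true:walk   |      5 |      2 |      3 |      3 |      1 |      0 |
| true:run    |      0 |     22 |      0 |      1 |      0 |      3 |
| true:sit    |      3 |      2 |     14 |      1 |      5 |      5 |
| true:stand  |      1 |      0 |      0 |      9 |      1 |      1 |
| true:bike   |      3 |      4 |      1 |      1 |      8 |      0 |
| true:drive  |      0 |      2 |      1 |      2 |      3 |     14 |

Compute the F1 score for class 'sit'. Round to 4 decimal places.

Treat 'sit' as positive and all other classes as negative.
F1 score = 2·TP/(2·TP+FP+FN).
sit: TP=14, FP=3+0+0+1+1=5, FN=3+2+1+5+5=16 → 28/49 = 0.57143

0.5714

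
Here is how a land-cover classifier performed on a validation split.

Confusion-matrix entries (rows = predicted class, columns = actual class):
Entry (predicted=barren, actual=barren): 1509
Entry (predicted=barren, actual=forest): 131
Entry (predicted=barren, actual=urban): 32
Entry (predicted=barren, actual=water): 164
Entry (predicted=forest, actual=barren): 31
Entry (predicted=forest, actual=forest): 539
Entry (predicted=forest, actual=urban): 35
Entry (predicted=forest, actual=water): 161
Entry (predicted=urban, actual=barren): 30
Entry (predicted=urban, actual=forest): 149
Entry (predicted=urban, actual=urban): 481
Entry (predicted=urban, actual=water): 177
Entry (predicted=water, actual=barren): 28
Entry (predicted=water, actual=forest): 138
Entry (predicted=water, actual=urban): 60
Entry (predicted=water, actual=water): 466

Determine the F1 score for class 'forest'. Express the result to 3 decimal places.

0.626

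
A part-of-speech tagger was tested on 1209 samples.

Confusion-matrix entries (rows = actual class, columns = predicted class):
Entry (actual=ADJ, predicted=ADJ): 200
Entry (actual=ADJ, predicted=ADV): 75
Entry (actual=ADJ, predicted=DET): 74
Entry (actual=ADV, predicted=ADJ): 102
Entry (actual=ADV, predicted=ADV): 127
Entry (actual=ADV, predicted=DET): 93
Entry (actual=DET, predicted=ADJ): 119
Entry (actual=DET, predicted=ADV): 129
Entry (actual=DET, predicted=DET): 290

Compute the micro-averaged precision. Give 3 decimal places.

0.510

Micro-averaging pools counts across classes: ΣTP=617, ΣFP=592, ΣFN=592.
Micro-precision = TP/(TP+FP) on pooled counts = 0.510 (equals overall accuracy in single-label multiclass).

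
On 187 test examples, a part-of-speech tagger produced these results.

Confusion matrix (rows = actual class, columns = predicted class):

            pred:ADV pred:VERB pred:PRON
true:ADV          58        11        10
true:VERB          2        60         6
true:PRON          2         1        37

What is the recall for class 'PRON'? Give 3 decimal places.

0.925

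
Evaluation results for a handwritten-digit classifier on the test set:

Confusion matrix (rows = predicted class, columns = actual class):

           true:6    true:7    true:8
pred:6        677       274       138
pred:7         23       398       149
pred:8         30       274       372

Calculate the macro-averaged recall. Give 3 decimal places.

0.638

Per-class recall (TP/(TP+FN)):
  6: TP=677, FN=23+30=53 → 677/730 = 0.9274
  7: TP=398, FN=274+274=548 → 398/946 = 0.4207
  8: TP=372, FN=138+149=287 → 372/659 = 0.5645
Macro-recall = mean = (0.9274 + 0.4207 + 0.5645) / 3 = 0.638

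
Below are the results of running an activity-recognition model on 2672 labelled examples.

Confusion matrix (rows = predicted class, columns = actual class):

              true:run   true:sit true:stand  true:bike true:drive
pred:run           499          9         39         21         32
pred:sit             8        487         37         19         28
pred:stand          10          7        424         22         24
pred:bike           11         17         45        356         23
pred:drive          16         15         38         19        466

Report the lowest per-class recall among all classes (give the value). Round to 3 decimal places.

0.727

Per-class recall (TP/(TP+FN)):
  run: TP=499, FN=8+10+11+16=45 → 499/544 = 0.9173
  sit: TP=487, FN=9+7+17+15=48 → 487/535 = 0.9103
  stand: TP=424, FN=39+37+45+38=159 → 424/583 = 0.7273
  bike: TP=356, FN=21+19+22+19=81 → 356/437 = 0.8146
  drive: TP=466, FN=32+28+24+23=107 → 466/573 = 0.8133
Lowest is class 'stand' with recall = 0.727.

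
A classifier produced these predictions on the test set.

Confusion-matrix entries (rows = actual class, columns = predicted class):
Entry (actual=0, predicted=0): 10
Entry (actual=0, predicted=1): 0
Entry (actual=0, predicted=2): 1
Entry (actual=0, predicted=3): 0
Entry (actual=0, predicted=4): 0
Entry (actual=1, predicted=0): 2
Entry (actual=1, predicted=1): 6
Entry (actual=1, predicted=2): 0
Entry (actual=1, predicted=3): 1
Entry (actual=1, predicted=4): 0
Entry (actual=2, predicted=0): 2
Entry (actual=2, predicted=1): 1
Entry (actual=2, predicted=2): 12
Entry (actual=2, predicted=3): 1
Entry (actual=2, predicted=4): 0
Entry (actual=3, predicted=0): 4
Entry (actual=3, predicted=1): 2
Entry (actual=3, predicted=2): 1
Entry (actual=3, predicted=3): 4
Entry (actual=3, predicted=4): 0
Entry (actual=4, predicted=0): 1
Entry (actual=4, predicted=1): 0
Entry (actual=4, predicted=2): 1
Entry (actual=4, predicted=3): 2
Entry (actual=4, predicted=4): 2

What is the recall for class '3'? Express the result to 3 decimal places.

0.364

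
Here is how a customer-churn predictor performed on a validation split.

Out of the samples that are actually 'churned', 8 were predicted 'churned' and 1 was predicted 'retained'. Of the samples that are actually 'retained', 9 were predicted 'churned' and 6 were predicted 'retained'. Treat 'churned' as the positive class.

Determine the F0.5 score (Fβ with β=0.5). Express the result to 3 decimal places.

Fβ = (1+β²)·TP / ((1+β²)·TP + β²·FN + FP), with β²=1/4
= 1.25·8 / (1.25·8 + 0.25·1 + 9) = 0.519

0.519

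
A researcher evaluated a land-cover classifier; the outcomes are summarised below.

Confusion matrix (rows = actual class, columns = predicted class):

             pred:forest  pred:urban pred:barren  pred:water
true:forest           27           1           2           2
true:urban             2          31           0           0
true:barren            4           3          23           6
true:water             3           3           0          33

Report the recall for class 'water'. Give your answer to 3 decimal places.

0.846

One-vs-rest for 'water': TP = diagonal; FP = other classes predicted 'water'; FN = 'water' predicted as other.
recall = TP/(TP+FN).
water: TP=33, FN=3+3+0=6 → 33/39 = 0.8462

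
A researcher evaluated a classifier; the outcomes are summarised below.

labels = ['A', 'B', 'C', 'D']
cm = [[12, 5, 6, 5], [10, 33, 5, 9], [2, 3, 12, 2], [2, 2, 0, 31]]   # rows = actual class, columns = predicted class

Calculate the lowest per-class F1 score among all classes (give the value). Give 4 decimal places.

0.4444

Per-class F1 score (2·TP/(2·TP+FP+FN)):
  A: TP=12, FP=10+2+2=14, FN=5+6+5=16 → 24/54 = 0.44444
  B: TP=33, FP=5+3+2=10, FN=10+5+9=24 → 66/100 = 0.66000
  C: TP=12, FP=6+5+0=11, FN=2+3+2=7 → 24/42 = 0.57143
  D: TP=31, FP=5+9+2=16, FN=2+2+0=4 → 62/82 = 0.75610
Lowest is class 'A' with F1 score = 0.4444.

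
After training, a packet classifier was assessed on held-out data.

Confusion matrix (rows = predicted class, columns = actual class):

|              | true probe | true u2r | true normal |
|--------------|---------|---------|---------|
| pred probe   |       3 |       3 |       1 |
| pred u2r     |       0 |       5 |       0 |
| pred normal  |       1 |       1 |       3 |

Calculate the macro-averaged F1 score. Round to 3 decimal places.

0.642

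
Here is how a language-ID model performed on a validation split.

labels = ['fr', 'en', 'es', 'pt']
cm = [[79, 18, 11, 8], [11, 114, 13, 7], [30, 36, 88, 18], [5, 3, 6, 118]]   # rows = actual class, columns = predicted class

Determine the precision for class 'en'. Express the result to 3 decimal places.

Treat 'en' as positive and all other classes as negative.
precision = TP/(TP+FP).
en: TP=114, FP=18+36+3=57 → 114/171 = 0.6667

0.667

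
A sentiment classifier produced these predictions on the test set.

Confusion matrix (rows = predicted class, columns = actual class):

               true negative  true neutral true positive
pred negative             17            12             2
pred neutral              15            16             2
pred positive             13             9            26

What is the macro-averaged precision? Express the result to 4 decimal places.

Per-class precision (TP/(TP+FP)):
  negative: TP=17, FP=12+2=14 → 17/31 = 0.54839
  neutral: TP=16, FP=15+2=17 → 16/33 = 0.48485
  positive: TP=26, FP=13+9=22 → 26/48 = 0.54167
Macro-precision = mean = (0.54839 + 0.48485 + 0.54167) / 3 = 0.5250

0.5250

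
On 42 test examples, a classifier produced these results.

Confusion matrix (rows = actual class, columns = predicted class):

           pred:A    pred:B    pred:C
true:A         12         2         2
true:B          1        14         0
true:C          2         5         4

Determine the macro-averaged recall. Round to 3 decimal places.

Per-class recall (TP/(TP+FN)):
  A: TP=12, FN=2+2=4 → 12/16 = 0.7500
  B: TP=14, FN=1+0=1 → 14/15 = 0.9333
  C: TP=4, FN=2+5=7 → 4/11 = 0.3636
Macro-recall = mean = (0.7500 + 0.9333 + 0.3636) / 3 = 0.682

0.682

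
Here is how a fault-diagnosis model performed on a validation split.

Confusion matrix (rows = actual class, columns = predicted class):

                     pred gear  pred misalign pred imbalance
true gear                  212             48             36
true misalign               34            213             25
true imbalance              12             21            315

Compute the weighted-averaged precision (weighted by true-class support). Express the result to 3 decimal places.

Per-class precision (TP/(TP+FP)):
  gear: TP=212, FP=34+12=46 → 212/258 = 0.8217
  misalign: TP=213, FP=48+21=69 → 213/282 = 0.7553
  imbalance: TP=315, FP=36+25=61 → 315/376 = 0.8378
Weighted-precision = Σ (supportᵢ/N)·precisionᵢ with N=916: (296/916)·0.8217 + (272/916)·0.7553 + (348/916)·0.8378 = 0.808

0.808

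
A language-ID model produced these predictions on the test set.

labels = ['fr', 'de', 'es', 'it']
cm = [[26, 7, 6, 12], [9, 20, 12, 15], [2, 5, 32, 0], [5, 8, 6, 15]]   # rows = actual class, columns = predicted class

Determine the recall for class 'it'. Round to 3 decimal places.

0.441

recall = TP/(TP+FN).
it: TP=15, FN=5+8+6=19 → 15/34 = 0.4412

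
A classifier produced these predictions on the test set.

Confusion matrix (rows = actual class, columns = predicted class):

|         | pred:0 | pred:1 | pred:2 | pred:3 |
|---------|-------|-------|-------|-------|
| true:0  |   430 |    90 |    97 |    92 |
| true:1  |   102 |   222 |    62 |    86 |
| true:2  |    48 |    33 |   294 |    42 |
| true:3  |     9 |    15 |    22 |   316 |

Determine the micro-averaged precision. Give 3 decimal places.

Micro-averaging pools counts across classes: ΣTP=1262, ΣFP=698, ΣFN=698.
Micro-precision = TP/(TP+FP) on pooled counts = 0.644 (equals overall accuracy in single-label multiclass).

0.644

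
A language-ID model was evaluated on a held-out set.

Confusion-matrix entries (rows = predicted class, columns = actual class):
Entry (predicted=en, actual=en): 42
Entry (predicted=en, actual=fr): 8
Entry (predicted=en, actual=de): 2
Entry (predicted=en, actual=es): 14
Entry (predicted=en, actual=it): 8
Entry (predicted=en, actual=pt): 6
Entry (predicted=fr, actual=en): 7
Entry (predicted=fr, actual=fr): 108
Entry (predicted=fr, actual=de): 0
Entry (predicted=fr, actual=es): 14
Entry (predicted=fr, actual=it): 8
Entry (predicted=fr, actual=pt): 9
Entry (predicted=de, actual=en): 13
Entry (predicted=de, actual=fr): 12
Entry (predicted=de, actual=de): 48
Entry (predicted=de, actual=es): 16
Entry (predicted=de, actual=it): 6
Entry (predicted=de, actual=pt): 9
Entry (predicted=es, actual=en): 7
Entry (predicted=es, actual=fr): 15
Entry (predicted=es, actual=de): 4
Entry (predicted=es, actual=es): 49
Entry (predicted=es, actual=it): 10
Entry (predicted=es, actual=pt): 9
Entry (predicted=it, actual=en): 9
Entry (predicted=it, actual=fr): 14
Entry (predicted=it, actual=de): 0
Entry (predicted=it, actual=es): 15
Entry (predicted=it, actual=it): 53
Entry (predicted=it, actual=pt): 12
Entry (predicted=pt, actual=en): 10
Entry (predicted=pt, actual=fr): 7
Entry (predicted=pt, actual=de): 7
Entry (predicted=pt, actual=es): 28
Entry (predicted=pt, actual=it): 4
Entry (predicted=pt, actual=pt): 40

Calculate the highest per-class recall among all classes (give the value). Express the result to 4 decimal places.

0.7869

Per-class recall (TP/(TP+FN)):
  en: TP=42, FN=7+13+7+9+10=46 → 42/88 = 0.47727
  fr: TP=108, FN=8+12+15+14+7=56 → 108/164 = 0.65854
  de: TP=48, FN=2+0+4+0+7=13 → 48/61 = 0.78689
  es: TP=49, FN=14+14+16+15+28=87 → 49/136 = 0.36029
  it: TP=53, FN=8+8+6+10+4=36 → 53/89 = 0.59551
  pt: TP=40, FN=6+9+9+9+12=45 → 40/85 = 0.47059
Highest is class 'de' with recall = 0.7869.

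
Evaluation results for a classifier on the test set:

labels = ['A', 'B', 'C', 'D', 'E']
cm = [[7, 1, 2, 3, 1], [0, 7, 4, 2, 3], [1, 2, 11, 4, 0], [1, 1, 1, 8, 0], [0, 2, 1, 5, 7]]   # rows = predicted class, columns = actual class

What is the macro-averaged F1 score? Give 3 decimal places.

0.542

Per-class F1 score (2·TP/(2·TP+FP+FN)):
  A: TP=7, FP=1+2+3+1=7, FN=0+1+1+0=2 → 14/23 = 0.6087
  B: TP=7, FP=0+4+2+3=9, FN=1+2+1+2=6 → 14/29 = 0.4828
  C: TP=11, FP=1+2+4+0=7, FN=2+4+1+1=8 → 22/37 = 0.5946
  D: TP=8, FP=1+1+1+0=3, FN=3+2+4+5=14 → 16/33 = 0.4848
  E: TP=7, FP=0+2+1+5=8, FN=1+3+0+0=4 → 14/26 = 0.5385
Macro-F1 score = mean = (0.6087 + 0.4828 + 0.5946 + 0.4848 + 0.5385) / 5 = 0.542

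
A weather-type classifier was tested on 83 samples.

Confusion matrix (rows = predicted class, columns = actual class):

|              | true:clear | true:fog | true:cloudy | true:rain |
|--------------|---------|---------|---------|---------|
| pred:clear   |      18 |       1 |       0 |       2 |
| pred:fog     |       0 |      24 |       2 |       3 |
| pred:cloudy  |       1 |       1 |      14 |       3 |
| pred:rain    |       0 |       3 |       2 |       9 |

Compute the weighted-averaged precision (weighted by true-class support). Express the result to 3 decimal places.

Per-class precision (TP/(TP+FP)):
  clear: TP=18, FP=1+0+2=3 → 18/21 = 0.8571
  fog: TP=24, FP=0+2+3=5 → 24/29 = 0.8276
  cloudy: TP=14, FP=1+1+3=5 → 14/19 = 0.7368
  rain: TP=9, FP=0+3+2=5 → 9/14 = 0.6429
Weighted-precision = Σ (supportᵢ/N)·precisionᵢ with N=83: (19/83)·0.8571 + (29/83)·0.8276 + (18/83)·0.7368 + (17/83)·0.6429 = 0.777

0.777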